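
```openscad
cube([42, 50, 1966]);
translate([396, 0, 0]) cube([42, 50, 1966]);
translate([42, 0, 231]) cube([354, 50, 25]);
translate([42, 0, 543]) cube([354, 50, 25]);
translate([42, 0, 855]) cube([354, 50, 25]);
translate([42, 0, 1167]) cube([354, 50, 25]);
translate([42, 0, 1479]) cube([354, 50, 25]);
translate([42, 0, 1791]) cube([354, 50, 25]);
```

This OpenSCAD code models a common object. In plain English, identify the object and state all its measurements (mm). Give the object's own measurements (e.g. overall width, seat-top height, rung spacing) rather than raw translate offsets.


A straight ladder. Two 42×50 mm vertical rails, 1966 mm tall, stand 438 mm apart (outside-to-outside) with their front faces coplanar on the −y side. 6 rungs, each 50 mm deep and 25 mm tall, span between the inner faces of the rails, front faces flush with the rails. The lowest rung's underside is at z = 231 mm and rungs are spaced 312 mm apart (underside to underside).


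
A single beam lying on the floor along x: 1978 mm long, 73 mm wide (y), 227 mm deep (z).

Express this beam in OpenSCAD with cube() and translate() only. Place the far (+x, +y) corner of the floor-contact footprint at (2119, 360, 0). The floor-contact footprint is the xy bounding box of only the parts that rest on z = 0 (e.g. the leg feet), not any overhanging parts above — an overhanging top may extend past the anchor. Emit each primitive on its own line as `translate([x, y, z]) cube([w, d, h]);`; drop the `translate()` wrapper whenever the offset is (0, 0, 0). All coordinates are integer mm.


translate([141, 287, 0]) cube([1978, 73, 227]);


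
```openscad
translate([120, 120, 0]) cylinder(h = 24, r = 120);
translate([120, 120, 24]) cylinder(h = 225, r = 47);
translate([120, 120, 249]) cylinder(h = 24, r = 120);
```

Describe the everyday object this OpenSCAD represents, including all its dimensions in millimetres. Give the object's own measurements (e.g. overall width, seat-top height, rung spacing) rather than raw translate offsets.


A spool: two coaxial disc flanges of radius 120 mm and thickness 24 mm, joined by a core cylinder of radius 47 mm and height 225 mm. The lower flange rests on z = 0 and the three cylinders share a vertical axis.


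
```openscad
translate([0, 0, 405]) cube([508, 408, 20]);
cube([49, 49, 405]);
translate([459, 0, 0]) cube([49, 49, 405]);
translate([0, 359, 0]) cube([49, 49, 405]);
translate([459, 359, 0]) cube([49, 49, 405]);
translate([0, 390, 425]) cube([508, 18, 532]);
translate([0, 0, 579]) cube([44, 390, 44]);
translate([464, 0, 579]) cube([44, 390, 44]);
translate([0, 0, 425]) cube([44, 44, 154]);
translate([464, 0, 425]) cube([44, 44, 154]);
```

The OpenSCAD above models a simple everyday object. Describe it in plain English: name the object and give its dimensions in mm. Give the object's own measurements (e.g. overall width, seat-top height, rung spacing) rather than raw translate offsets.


A chair. The seat is a 508×408×20 mm slab with its top at z = 425 mm, on four 49×49 mm corner legs (flush with the seat edges, standing on z = 0). A flat backrest 18 mm thick, 532 mm tall, spans the full seat width and rises from the seat top along its +y edge, rear face flush with the rear of the seat. Two armrests of 44×44 mm section run along each side from the seat's front edge to the front of the backrest, top faces 198 mm above the seat top and outer faces flush with the seat's x-edges; a 44×44 mm post under the front of each armrest stands on the seat at the front corner.


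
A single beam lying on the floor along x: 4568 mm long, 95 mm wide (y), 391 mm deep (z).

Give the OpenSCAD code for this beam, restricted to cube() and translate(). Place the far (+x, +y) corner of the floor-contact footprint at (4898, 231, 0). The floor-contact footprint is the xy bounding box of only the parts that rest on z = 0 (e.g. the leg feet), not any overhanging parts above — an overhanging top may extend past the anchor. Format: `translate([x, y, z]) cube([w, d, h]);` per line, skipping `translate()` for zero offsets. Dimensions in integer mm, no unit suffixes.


translate([330, 136, 0]) cube([4568, 95, 391]);


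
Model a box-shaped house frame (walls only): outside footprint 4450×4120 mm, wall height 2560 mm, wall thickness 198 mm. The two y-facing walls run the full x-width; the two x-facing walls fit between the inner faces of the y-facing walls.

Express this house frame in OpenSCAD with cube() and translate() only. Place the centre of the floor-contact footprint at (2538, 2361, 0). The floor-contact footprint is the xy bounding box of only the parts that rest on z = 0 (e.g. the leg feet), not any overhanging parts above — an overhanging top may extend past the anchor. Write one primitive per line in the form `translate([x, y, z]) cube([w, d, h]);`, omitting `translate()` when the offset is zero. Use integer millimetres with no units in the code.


translate([313, 301, 0]) cube([4450, 198, 2560]);
translate([313, 4223, 0]) cube([4450, 198, 2560]);
translate([313, 499, 0]) cube([198, 3724, 2560]);
translate([4565, 499, 0]) cube([198, 3724, 2560]);


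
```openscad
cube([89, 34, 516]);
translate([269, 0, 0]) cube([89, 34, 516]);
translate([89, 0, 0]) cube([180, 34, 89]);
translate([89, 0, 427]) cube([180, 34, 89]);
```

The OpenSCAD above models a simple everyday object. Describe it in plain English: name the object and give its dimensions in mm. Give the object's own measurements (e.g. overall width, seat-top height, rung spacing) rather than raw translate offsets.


A rectangular picture frame lying in the x–z plane (depth along y). The opening is 180 mm wide (x) by 338 mm tall (z), surrounded by a border 89 mm wide on all four sides. The frame is 34 mm deep and is made of two full-height vertical stiles with two horizontal rails fitted between them.


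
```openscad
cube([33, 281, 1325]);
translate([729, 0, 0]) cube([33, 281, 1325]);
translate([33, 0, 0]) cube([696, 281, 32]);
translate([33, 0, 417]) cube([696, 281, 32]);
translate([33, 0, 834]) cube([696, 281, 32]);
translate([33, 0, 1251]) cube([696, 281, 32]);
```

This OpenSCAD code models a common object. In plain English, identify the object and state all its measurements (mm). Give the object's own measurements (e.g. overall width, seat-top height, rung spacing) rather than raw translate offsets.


An open bookshelf. Two side panels, each 33 mm thick, 281 mm deep and 1325 mm tall, stand 762 mm apart (outside-to-outside). Between them sit 4 shelves, each 32 mm thick and 281 mm deep, spanning the full gap between the sides. The bottom shelf rests on the floor (its underside at z = 0) and the clear gap between one shelf's top and the next shelf's underside is 385 mm.


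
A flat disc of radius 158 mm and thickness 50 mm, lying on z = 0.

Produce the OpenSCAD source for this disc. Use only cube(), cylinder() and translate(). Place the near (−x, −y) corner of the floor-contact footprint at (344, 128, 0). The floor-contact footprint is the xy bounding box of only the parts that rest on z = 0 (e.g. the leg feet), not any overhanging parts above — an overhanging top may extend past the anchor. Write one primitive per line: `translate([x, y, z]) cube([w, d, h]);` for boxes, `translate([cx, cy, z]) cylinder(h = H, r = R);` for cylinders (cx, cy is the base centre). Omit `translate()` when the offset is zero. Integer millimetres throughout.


translate([502, 286, 0]) cylinder(h = 50, r = 158);


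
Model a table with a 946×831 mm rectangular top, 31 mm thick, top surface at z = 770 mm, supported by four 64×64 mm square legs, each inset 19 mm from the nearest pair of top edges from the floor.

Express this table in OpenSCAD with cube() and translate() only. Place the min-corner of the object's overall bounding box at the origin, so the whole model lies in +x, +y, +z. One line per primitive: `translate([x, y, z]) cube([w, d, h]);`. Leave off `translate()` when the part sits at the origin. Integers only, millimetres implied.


translate([0, 0, 739]) cube([946, 831, 31]);
translate([19, 19, 0]) cube([64, 64, 739]);
translate([863, 19, 0]) cube([64, 64, 739]);
translate([19, 748, 0]) cube([64, 64, 739]);
translate([863, 748, 0]) cube([64, 64, 739]);


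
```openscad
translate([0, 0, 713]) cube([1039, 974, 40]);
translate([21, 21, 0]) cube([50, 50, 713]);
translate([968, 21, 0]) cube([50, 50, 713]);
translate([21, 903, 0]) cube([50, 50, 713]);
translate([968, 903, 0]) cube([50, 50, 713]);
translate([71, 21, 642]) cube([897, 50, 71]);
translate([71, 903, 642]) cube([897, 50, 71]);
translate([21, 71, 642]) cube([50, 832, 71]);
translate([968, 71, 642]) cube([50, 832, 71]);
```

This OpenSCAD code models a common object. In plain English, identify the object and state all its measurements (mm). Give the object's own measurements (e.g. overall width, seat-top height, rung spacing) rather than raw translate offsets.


A rectangular dining table. The top is 1039×974×40 mm with its upper surface at z = 753 mm. It stands on four 50×50 mm square legs, each inset 21 mm from the nearest pair of top edges, running from the floor to the underside of the top. Four apron rails, 50 mm thick and 71 mm tall, run between adjacent legs with their top edges flush with the underside of the top and their outer faces flush with the legs' outer faces.


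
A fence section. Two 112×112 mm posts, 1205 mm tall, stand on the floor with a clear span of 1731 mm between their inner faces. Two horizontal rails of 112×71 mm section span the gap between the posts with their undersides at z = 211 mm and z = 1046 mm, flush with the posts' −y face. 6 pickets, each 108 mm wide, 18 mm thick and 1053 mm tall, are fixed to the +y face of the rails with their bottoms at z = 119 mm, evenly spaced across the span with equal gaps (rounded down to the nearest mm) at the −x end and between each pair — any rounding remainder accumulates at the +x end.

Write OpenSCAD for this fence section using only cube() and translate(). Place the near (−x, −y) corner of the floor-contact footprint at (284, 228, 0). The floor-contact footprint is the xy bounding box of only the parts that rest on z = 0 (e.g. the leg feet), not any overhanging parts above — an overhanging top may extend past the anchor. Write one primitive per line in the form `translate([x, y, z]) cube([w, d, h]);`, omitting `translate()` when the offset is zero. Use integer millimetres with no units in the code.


translate([284, 228, 0]) cube([112, 112, 1205]);
translate([2127, 228, 0]) cube([112, 112, 1205]);
translate([396, 228, 211]) cube([1731, 112, 71]);
translate([396, 228, 1046]) cube([1731, 112, 71]);
translate([550, 340, 119]) cube([108, 18, 1053]);
translate([812, 340, 119]) cube([108, 18, 1053]);
translate([1074, 340, 119]) cube([108, 18, 1053]);
translate([1336, 340, 119]) cube([108, 18, 1053]);
translate([1598, 340, 119]) cube([108, 18, 1053]);
translate([1860, 340, 119]) cube([108, 18, 1053]);


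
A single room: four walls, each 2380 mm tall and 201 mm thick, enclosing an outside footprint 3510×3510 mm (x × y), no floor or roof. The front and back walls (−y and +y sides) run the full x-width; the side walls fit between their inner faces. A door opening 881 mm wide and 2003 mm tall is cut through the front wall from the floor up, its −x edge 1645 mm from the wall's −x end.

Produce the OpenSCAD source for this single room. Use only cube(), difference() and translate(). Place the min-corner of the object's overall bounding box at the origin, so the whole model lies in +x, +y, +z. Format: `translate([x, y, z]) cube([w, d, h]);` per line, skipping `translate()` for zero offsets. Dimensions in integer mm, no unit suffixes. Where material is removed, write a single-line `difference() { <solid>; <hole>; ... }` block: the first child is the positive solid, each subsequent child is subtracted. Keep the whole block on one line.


difference() { cube([3510, 201, 2380]); translate([1645, 0, 0]) cube([881, 201, 2003]); }
translate([0, 3309, 0]) cube([3510, 201, 2380]);
translate([0, 201, 0]) cube([201, 3108, 2380]);
translate([3309, 201, 0]) cube([201, 3108, 2380]);


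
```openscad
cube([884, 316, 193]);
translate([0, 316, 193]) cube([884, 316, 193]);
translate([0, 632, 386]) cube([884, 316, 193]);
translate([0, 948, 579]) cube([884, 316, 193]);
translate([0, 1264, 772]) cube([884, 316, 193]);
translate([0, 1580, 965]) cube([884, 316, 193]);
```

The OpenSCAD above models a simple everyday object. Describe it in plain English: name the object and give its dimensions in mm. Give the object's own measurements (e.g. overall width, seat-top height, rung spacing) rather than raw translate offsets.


A straight staircase of 6 solid steps. Each step is 884 mm wide (x), 316 mm deep (y, the going) and 193 mm tall (the rise). The first step rests on the floor; each subsequent step sits one going further in +y and one rise higher in +z, directly behind and above the previous step with no overlap.


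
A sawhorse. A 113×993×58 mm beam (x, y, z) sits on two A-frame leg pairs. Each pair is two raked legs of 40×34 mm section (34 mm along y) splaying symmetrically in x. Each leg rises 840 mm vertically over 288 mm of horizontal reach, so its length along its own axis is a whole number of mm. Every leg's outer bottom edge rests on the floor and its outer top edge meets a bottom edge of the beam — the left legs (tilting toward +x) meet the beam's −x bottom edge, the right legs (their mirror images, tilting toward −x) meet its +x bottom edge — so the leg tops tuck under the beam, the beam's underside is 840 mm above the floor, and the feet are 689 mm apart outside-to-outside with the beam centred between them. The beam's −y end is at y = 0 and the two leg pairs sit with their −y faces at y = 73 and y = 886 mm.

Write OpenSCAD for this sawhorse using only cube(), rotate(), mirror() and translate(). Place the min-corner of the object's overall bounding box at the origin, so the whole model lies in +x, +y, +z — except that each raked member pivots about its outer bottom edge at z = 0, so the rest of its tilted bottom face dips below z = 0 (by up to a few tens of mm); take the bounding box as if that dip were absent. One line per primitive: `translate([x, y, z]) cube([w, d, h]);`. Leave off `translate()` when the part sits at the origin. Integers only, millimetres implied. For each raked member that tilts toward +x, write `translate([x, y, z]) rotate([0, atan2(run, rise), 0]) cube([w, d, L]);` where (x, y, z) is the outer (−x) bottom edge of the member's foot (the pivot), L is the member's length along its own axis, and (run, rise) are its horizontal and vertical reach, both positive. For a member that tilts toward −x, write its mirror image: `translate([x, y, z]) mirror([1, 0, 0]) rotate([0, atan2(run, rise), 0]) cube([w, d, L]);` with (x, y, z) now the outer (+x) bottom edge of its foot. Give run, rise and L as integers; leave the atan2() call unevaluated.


// leg length = √(288² + 840²) = 888
// right-leg outer foot x = 2·288 + 113 = 689
// beam min-corner = (288, 0, 840)
translate([288, 0, 840]) cube([113, 993, 58]);
translate([0, 73, 0]) rotate([0, atan2(288, 840), 0]) cube([40, 34, 888]);
translate([689, 73, 0]) mirror([1, 0, 0]) rotate([0, atan2(288, 840), 0]) cube([40, 34, 888]);
translate([0, 886, 0]) rotate([0, atan2(288, 840), 0]) cube([40, 34, 888]);
translate([689, 886, 0]) mirror([1, 0, 0]) rotate([0, atan2(288, 840), 0]) cube([40, 34, 888]);


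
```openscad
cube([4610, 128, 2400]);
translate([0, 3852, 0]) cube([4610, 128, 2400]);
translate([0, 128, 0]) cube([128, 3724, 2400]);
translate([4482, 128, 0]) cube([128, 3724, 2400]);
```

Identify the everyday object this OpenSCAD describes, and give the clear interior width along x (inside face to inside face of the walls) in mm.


A house (or room) frame. The interior width is 4354 mm.

Four 2400 mm walls enclosing a rectangle with no floor or roof — a room or house frame. Outside width is 4610 mm and wall thickness is 128 mm, so the interior width is 4610 − 2 × 128 = 4354 mm.


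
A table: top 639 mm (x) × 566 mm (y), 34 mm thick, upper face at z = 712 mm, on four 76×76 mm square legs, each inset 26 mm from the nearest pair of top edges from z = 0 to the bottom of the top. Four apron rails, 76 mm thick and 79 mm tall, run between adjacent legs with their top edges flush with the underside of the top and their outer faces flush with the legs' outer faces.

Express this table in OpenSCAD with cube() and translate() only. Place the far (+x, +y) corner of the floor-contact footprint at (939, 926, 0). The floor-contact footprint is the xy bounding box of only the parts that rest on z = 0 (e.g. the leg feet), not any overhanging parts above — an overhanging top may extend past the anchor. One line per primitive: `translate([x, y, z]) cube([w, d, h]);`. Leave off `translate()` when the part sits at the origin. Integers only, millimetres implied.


// leg_h = 712 - 34 = 678
// apron z = 678 - 79 = 599
translate([326, 386, 678]) cube([639, 566, 34]);
translate([352, 412, 0]) cube([76, 76, 678]);
translate([863, 412, 0]) cube([76, 76, 678]);
translate([352, 850, 0]) cube([76, 76, 678]);
translate([863, 850, 0]) cube([76, 76, 678]);
translate([428, 412, 599]) cube([435, 76, 79]);
translate([428, 850, 599]) cube([435, 76, 79]);
translate([352, 488, 599]) cube([76, 362, 79]);
translate([863, 488, 599]) cube([76, 362, 79]);


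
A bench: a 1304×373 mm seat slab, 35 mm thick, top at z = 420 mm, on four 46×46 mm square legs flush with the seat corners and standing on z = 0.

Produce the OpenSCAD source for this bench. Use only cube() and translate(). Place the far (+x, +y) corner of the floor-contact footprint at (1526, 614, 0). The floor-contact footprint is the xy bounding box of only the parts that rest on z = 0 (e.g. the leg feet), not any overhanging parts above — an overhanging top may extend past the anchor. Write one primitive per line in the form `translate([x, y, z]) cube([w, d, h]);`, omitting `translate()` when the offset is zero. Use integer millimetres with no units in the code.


translate([222, 241, 385]) cube([1304, 373, 35]);
translate([222, 241, 0]) cube([46, 46, 385]);
translate([222, 568, 0]) cube([46, 46, 385]);
translate([1480, 241, 0]) cube([46, 46, 385]);
translate([1480, 568, 0]) cube([46, 46, 385]);


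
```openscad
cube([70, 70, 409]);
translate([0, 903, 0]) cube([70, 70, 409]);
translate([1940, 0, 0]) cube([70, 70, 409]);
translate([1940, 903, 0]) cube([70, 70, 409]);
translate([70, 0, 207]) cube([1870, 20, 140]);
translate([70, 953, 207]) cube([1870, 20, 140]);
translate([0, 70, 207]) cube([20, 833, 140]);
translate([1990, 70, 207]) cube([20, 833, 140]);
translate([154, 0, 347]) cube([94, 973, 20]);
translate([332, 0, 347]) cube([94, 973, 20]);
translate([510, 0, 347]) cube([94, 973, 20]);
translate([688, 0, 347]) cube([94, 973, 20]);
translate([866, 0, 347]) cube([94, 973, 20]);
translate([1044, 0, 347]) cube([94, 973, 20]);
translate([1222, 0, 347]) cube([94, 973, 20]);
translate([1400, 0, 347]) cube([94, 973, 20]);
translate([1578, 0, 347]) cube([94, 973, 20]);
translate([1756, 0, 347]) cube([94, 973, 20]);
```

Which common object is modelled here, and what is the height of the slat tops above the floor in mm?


A bed frame. The slat-top height is 367 mm.

Four posts, four rails, and a row of slats — a bed frame. Slats sit on the rails at z = 207 + 140 = 347; with slat thickness 20, the top is 367 mm.


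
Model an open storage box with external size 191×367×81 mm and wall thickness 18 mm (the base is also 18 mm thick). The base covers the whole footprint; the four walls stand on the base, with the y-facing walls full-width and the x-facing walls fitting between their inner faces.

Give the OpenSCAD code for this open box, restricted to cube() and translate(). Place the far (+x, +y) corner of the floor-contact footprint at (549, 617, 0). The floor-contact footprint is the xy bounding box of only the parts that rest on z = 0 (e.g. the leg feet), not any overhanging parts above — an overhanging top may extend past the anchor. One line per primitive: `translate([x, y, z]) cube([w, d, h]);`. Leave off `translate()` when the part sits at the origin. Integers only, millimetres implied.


translate([358, 250, 0]) cube([191, 367, 18]);
translate([358, 250, 18]) cube([191, 18, 63]);
translate([358, 599, 18]) cube([191, 18, 63]);
translate([358, 268, 18]) cube([18, 331, 63]);
translate([531, 268, 18]) cube([18, 331, 63]);


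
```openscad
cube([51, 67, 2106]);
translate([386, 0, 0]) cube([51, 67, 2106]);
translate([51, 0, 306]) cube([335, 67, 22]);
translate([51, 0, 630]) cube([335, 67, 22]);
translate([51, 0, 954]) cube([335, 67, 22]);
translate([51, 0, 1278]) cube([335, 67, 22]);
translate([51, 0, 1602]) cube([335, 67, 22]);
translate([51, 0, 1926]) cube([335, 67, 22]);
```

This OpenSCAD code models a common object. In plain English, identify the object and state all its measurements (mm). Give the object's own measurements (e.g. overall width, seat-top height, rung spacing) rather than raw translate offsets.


A straight ladder. Two 51×67 mm vertical rails, 2106 mm tall, stand 437 mm apart (outside-to-outside) with their front faces coplanar on the −y side. 6 rungs, each 67 mm deep and 22 mm tall, span between the inner faces of the rails, front faces flush with the rails. The lowest rung's underside is at z = 306 mm and rungs are spaced 324 mm apart (underside to underside).


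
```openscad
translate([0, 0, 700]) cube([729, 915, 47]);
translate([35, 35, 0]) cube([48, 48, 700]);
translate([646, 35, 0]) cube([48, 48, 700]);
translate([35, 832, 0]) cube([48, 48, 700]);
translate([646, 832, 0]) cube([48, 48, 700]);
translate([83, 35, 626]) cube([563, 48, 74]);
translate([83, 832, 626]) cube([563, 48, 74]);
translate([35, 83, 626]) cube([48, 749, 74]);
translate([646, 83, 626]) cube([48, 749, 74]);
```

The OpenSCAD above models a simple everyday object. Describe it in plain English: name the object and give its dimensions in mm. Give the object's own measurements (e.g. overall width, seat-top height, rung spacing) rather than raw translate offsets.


A rectangular dining table. The top is 729×915×47 mm with its upper surface at z = 747 mm. It stands on four 48×48 mm square legs, each inset 35 mm from the nearest pair of top edges, running from the floor to the underside of the top. Four apron rails, 48 mm thick and 74 mm tall, run between adjacent legs with their top edges flush with the underside of the top and their outer faces flush with the legs' outer faces.


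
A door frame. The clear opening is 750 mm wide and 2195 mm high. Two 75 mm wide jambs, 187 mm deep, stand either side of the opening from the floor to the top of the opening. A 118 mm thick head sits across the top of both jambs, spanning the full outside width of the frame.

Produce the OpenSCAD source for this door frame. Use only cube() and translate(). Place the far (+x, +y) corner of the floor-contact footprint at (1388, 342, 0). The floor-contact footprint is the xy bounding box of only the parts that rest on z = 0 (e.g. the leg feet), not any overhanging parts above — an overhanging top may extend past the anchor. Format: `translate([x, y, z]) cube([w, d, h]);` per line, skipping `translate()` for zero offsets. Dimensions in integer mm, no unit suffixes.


translate([488, 155, 0]) cube([75, 187, 2195]);
translate([1313, 155, 0]) cube([75, 187, 2195]);
translate([488, 155, 2195]) cube([900, 187, 118]);


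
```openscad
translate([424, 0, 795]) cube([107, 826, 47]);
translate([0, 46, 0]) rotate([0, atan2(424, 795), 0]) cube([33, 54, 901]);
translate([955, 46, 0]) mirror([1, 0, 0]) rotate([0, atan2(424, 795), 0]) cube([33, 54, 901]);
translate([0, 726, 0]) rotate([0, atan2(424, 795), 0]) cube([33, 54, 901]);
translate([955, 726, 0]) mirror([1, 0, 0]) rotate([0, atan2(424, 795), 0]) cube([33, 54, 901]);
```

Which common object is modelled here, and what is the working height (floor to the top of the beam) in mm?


A sawhorse. The overall height is 842 mm.

A beam across two mirrored pairs of raked legs — a sawhorse. The beam's underside is at z = 795 (matching the legs' vertical rise in atan2(424, 795)) and the beam is 47 mm tall, so its top is at 795 + 47 = 842 mm. The raked legs top out at the beam's underside, so that is the highest point.


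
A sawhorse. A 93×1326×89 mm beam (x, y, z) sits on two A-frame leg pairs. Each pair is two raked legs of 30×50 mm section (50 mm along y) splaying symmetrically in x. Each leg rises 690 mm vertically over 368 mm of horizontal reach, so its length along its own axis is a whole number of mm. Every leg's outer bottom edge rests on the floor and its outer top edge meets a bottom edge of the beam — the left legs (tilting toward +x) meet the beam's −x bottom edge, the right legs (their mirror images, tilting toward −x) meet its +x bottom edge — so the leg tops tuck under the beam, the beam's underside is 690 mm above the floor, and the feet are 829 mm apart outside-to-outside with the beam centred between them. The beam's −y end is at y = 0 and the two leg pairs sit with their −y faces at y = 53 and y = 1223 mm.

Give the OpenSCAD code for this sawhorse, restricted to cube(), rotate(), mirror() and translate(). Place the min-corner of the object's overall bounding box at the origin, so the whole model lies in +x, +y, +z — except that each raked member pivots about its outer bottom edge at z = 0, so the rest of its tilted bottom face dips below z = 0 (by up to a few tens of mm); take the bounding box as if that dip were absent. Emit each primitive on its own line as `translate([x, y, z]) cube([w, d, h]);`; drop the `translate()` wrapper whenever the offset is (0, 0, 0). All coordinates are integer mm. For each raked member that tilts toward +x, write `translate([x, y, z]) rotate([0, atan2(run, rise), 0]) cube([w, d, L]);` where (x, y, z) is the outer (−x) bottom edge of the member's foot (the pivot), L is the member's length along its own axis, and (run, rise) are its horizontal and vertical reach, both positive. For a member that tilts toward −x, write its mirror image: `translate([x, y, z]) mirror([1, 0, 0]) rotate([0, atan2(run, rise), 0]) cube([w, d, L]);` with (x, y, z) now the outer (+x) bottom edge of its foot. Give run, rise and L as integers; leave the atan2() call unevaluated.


translate([368, 0, 690]) cube([93, 1326, 89]);
translate([0, 53, 0]) rotate([0, atan2(368, 690), 0]) cube([30, 50, 782]);
translate([829, 53, 0]) mirror([1, 0, 0]) rotate([0, atan2(368, 690), 0]) cube([30, 50, 782]);
translate([0, 1223, 0]) rotate([0, atan2(368, 690), 0]) cube([30, 50, 782]);
translate([829, 1223, 0]) mirror([1, 0, 0]) rotate([0, atan2(368, 690), 0]) cube([30, 50, 782]);


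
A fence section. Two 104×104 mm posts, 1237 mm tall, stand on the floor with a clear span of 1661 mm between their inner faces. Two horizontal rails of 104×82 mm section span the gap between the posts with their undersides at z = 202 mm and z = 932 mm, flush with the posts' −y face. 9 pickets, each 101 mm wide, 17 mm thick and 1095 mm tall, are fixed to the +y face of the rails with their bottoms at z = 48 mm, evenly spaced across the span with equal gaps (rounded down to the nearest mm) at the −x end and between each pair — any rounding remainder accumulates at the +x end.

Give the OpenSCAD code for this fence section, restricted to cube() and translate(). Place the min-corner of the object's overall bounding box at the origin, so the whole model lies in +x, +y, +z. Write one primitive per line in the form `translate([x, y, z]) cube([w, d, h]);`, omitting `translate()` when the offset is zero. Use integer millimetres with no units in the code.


cube([104, 104, 1237]);
translate([1765, 0, 0]) cube([104, 104, 1237]);
translate([104, 0, 202]) cube([1661, 104, 82]);
translate([104, 0, 932]) cube([1661, 104, 82]);
translate([179, 104, 48]) cube([101, 17, 1095]);
translate([355, 104, 48]) cube([101, 17, 1095]);
translate([531, 104, 48]) cube([101, 17, 1095]);
translate([707, 104, 48]) cube([101, 17, 1095]);
translate([883, 104, 48]) cube([101, 17, 1095]);
translate([1059, 104, 48]) cube([101, 17, 1095]);
translate([1235, 104, 48]) cube([101, 17, 1095]);
translate([1411, 104, 48]) cube([101, 17, 1095]);
translate([1587, 104, 48]) cube([101, 17, 1095]);


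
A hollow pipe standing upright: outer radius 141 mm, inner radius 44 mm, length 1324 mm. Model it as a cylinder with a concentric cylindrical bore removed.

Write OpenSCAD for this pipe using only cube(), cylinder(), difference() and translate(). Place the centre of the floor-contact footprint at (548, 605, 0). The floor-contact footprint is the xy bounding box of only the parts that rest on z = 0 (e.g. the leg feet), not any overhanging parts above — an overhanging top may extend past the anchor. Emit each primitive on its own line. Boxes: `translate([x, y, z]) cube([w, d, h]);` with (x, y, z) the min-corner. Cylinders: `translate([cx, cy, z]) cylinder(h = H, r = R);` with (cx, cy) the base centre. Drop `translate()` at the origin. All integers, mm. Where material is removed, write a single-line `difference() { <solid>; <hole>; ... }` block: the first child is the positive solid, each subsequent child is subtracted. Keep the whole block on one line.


difference() { translate([548, 605, 0]) cylinder(h = 1324, r = 141); translate([548, 605, 0]) cylinder(h = 1324, r = 44); }


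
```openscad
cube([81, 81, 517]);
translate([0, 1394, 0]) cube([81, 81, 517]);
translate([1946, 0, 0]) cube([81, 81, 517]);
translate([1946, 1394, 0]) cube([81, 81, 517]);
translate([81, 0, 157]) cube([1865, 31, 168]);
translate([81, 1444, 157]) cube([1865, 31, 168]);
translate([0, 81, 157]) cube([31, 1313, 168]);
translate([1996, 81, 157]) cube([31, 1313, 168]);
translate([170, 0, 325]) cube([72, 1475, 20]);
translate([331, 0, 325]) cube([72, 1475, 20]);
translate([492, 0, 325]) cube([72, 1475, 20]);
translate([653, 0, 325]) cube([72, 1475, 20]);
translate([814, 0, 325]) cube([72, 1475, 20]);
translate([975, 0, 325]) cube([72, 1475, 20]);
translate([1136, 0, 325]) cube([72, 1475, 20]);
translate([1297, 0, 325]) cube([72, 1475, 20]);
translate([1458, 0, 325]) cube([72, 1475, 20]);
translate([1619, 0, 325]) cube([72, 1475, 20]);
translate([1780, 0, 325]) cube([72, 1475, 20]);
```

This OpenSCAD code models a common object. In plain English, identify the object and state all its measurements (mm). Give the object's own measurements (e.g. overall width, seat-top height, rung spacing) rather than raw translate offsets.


A bed frame 2027 mm long (x) by 1475 mm wide (y). Four 81×81 mm corner posts, 517 mm tall, at the corners of the footprint. Four rails of 31 mm thickness and 168 mm height run between adjacent posts with their undersides at z = 157 mm, their outer faces flush with the outside of the frame (the two x-running rails run between the posts' inner faces; the two y-running rails run between the posts' inner faces). 11 slats, each 72 mm wide (x) and 20 mm thick, lie across the top of the two x-running rails, running the full 1475 mm width of the frame in y; along x they sit between the end posts with a 89 mm gap after the −x posts and between neighbouring slats, leaving 94 mm before the +x posts.


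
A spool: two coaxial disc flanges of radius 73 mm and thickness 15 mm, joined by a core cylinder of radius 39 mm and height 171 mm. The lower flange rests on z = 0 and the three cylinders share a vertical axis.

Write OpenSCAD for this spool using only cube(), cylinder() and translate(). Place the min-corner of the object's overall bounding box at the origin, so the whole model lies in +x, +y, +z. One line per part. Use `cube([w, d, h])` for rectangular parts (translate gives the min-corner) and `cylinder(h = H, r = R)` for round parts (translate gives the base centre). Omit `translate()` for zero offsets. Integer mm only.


translate([73, 73, 0]) cylinder(h = 15, r = 73);
translate([73, 73, 15]) cylinder(h = 171, r = 39);
translate([73, 73, 186]) cylinder(h = 15, r = 73);


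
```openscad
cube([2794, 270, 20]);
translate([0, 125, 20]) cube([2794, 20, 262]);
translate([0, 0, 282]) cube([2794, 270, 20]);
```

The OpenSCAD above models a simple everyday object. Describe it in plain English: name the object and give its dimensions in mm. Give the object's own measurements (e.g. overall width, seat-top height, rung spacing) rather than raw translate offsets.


An I-beam lying along x, 2794 mm long. Overall section height 302 mm. Two flanges 270 mm wide (y) and 20 mm thick, one on the floor and one at the top; a web 20 mm thick runs between them, centred on the flange width.


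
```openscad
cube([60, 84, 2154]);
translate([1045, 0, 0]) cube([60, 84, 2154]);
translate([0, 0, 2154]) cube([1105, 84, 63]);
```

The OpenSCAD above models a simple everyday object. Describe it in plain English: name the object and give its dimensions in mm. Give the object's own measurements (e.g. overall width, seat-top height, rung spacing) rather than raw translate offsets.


A door frame. The clear opening is 985 mm wide and 2154 mm high. Two 60 mm wide jambs, 84 mm deep, stand either side of the opening from the floor to the top of the opening. A 63 mm thick head sits across the top of both jambs, spanning the full outside width of the frame.


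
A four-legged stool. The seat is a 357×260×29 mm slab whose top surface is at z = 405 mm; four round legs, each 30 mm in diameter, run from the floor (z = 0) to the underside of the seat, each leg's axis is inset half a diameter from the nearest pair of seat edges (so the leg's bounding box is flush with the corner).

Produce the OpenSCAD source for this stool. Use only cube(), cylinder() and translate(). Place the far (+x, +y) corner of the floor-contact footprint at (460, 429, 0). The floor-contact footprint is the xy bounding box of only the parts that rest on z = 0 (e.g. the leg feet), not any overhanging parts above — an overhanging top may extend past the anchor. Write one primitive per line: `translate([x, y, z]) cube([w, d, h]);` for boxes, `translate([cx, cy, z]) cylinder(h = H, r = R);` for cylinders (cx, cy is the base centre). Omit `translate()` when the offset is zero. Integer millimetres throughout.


translate([103, 169, 376]) cube([357, 260, 29]);
translate([118, 184, 0]) cylinder(h = 376, r = 15);
translate([445, 184, 0]) cylinder(h = 376, r = 15);
translate([118, 414, 0]) cylinder(h = 376, r = 15);
translate([445, 414, 0]) cylinder(h = 376, r = 15);


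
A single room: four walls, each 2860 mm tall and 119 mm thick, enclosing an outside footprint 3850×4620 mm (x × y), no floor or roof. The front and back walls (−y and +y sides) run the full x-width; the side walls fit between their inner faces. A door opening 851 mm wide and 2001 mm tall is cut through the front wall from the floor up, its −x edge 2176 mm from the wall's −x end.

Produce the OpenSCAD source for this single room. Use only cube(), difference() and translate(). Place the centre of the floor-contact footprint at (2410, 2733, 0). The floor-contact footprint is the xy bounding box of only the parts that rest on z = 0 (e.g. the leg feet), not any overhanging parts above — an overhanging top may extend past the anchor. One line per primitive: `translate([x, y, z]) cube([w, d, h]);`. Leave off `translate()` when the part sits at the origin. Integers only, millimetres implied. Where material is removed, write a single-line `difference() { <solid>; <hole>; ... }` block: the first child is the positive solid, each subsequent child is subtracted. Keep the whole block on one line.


difference() { translate([485, 423, 0]) cube([3850, 119, 2860]); translate([2661, 423, 0]) cube([851, 119, 2001]); }
translate([485, 4924, 0]) cube([3850, 119, 2860]);
translate([485, 542, 0]) cube([119, 4382, 2860]);
translate([4216, 542, 0]) cube([119, 4382, 2860]);


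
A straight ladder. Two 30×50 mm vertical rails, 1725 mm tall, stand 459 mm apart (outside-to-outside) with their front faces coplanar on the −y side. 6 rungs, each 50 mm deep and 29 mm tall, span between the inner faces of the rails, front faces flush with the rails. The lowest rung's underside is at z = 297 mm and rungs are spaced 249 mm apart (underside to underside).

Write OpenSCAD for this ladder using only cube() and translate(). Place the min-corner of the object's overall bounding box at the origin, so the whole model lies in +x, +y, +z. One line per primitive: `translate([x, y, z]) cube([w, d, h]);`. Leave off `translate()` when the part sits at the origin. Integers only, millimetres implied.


// rung span = 459 - 2*30 = 399
// rung[k] z = 297 + k*249
cube([30, 50, 1725]);
translate([429, 0, 0]) cube([30, 50, 1725]);
translate([30, 0, 297]) cube([399, 50, 29]);
translate([30, 0, 546]) cube([399, 50, 29]);
translate([30, 0, 795]) cube([399, 50, 29]);
translate([30, 0, 1044]) cube([399, 50, 29]);
translate([30, 0, 1293]) cube([399, 50, 29]);
translate([30, 0, 1542]) cube([399, 50, 29]);


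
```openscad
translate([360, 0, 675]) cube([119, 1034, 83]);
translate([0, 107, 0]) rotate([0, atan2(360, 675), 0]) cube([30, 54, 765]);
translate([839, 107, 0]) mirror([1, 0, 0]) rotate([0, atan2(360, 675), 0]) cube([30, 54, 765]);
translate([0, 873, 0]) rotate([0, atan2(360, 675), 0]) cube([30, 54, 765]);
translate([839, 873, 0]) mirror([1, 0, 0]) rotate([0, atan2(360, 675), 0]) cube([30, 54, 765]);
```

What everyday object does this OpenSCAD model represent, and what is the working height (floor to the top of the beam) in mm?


A sawhorse. The overall height is 758 mm.

A beam across two mirrored pairs of raked legs — a sawhorse. The beam's underside is at z = 675 (matching the legs' vertical rise in atan2(360, 675)) and the beam is 83 mm tall, so its top is at 675 + 83 = 758 mm. The raked legs top out at the beam's underside, so that is the highest point.


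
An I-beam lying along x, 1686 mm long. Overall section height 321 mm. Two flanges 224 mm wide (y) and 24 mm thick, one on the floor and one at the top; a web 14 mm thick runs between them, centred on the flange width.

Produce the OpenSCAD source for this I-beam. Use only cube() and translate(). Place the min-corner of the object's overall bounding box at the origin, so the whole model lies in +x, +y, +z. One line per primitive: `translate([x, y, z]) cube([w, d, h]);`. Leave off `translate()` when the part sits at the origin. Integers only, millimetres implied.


cube([1686, 224, 24]);
translate([0, 105, 24]) cube([1686, 14, 273]);
translate([0, 0, 297]) cube([1686, 224, 24]);


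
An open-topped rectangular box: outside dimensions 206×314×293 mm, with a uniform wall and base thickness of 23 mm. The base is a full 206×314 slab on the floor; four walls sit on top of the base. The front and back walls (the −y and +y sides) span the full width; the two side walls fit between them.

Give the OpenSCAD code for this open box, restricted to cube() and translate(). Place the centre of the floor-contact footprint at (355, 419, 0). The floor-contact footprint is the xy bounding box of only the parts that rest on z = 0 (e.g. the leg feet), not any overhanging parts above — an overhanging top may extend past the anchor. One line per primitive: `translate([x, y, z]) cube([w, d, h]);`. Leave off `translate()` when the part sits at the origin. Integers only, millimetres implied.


translate([252, 262, 0]) cube([206, 314, 23]);
translate([252, 262, 23]) cube([206, 23, 270]);
translate([252, 553, 23]) cube([206, 23, 270]);
translate([252, 285, 23]) cube([23, 268, 270]);
translate([435, 285, 23]) cube([23, 268, 270]);


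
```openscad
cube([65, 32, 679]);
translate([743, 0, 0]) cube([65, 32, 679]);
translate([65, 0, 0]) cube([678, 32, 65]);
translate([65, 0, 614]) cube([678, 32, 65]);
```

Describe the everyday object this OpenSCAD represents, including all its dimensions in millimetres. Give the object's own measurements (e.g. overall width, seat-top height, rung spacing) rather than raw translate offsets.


A rectangular picture frame lying in the x–z plane (depth along y). The opening is 678 mm wide (x) by 549 mm tall (z), surrounded by a border 65 mm wide on all four sides. The frame is 32 mm deep and is made of two full-height vertical stiles with two horizontal rails fitted between them.
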